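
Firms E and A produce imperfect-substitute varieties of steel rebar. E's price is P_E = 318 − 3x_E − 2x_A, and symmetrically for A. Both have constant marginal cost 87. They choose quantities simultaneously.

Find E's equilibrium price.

Firm E's profit: π = x_E(318 − 3x_E − 2x_A) − 87x_E.
∂π/∂x_E = 231 − 6x_E − 2x_A = 0 ⇒ x_E = 38.5 − (1/3)x_A.
By symmetry x_A = x_E; substituting into the reaction function, (4/3)x_E = 38.5 and x_E = 28.875.
P_E = 318 − 3·28.875 − 2·28.875 = 173.625.

173.625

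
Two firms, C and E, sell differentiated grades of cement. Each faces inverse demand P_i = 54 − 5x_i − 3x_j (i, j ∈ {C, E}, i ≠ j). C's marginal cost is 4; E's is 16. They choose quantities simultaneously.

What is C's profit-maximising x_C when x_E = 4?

3.8

Firm C's profit: π = x_C(54 − 5x_C − 3x_E) − 4x_C.
∂π/∂x_C = 50 − 10x_C − 3x_E = 0 ⇒ x_C = 5 − 0.3x_E.
At x_E = 4: x_C = 5 − 0.3·4 = 3.8.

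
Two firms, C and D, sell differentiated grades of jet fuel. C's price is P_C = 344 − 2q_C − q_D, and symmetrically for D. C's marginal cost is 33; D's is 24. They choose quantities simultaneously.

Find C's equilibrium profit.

7589.12

Firm C's profit: π = q_C(344 − 2q_C − q_D) − 33q_C.
∂π/∂q_C = 311 − 4q_C − q_D = 0 ⇒ q_C = 77.75 − 0.25q_D.
Similarly q_D = 80 − 0.25q_C.
Solving the two reaction functions simultaneously: (1 − (−0.25)(−0.25))q_C = 77.75 − 0.25·80, so 0.9375q_C = 57.75 and q_C = 61.6.
Then q_D = 80 − 0.25·61.6 = 64.6.
P_C = 344 − 2·61.6 − 64.6 = 156.2.
Profit = (156.2 − 33)·61.6 = 7589.12.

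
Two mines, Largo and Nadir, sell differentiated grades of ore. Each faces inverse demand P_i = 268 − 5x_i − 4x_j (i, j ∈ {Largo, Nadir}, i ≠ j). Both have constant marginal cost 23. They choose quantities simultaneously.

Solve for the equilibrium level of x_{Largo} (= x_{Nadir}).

Mine Largo's profit: π = x_{Largo}(268 − 5x_{Largo} − 4x_{Nadir}) − 23x_{Largo}.
∂π/∂x_{Largo} = 245 − 10x_{Largo} − 4x_{Nadir} = 0 ⇒ x_{Largo} = 24.5 − 0.4x_{Nadir}.
By symmetry x_{Nadir} = x_{Largo}; substituting into the reaction function, 1.4x_{Largo} = 24.5 and x_{Largo} = 17.5.

17.5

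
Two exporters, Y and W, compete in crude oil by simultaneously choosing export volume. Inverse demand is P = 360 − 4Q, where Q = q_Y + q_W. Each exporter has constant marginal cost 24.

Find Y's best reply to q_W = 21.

31.5

Exporter Y's profit: π = q_Y(360 − 4(q_Y + q_W)) − 24q_Y.
∂π/∂q_Y = 336 − 8q_Y − 4q_W = 0, so q_Y = 42 − 0.5q_W.
At q_W = 21: q_Y = 42 − 0.5·21 = 31.5.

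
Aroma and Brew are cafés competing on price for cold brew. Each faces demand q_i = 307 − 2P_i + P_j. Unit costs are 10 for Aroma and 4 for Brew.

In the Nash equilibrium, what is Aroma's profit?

Aroma's profit: π = (P_{Aroma} − 10)(307 − 2P_{Aroma} + P_{Brew}).
∂π/∂P_{Aroma} = 327 − 4P_{Aroma} + P_{Brew} = 0 ⇒ P_{Aroma} = 81.75 + 0.25P_{Brew}.
Similarly P_{Brew} = 78.75 + 0.25P_{Aroma}.
Plugging P_{Brew} into Aroma's best response: P_{Aroma} = 81.75 + 0.25(78.75 + 0.25P_{Aroma}) ⇒ 0.9375P_{Aroma} = 101.4375, so P_{Aroma} = 108.2.
Then P_{Brew} = 78.75 + 0.25·108.2 = 105.8.
q_{Aroma} = 307 − 2·108.2 + 105.8 = 196.4.
Profit = (108.2 − 10)·196.4 = 19286.48.

19286.48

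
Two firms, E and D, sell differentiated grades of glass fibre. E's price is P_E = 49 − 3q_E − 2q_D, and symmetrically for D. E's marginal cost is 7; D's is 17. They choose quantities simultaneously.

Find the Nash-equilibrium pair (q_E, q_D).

Firm E's profit: π = q_E(49 − 3q_E − 2q_D) − 7q_E.
∂π/∂q_E = 42 − 6q_E − 2q_D = 0 ⇒ q_E = 7 − (1/3)q_D.
Similarly q_D = 16/3 − (1/3)q_E.
Substituting the second reaction function into the first: q_E = 7 − (1/3)(16/3 − (1/3)q_E), which gives (8/9)q_E = 47/9 ⇒ q_E = 5.875.
Then q_D = 16/3 − (1/3)·5.875 = 3.375.

5.875, 3.375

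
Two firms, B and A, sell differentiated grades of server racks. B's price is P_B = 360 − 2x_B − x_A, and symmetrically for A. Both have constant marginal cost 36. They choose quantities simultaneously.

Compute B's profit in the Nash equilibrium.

Firm B's profit: π = x_B(360 − 2x_B − x_A) − 36x_B.
∂π/∂x_B = 324 − 4x_B − x_A = 0 ⇒ x_B = 81 − 0.25x_A.
Setting x_B = x_A in the reaction function: x_B = 81 − 0.25x_B, so x_B = 81 / 1.25 = 64.8.
P_B = 360 − 2·64.8 − 64.8 = 165.6.
Profit = (165.6 − 36)·64.8 = 8398.08.

8398.08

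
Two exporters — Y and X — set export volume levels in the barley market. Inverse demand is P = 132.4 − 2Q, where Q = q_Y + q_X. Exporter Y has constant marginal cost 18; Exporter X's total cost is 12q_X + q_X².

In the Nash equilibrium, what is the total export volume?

Exporter Y's profit: π = q_Y(132.4 − 2(q_Y + q_X)) − 18q_Y.
∂π/∂q_Y = 114.4 − 4q_Y − 2q_X = 0, so q_Y = 28.6 − 0.5q_X.
For X: ∂π/∂q_X = 120.4 − 6q_X − 2q_Y = 0 ⇒ q_X = 301/15 − (1/3)q_Y.
Substituting the second reaction function into the first: q_Y = 28.6 − 0.5(301/15 − (1/3)q_Y), which gives (5/6)q_Y = 557/30 ⇒ q_Y = 22.28.
Then q_X = 301/15 − (1/3)·22.28 = 12.64.
Total export volume: 22.28 + 12.64 = 34.92.

34.92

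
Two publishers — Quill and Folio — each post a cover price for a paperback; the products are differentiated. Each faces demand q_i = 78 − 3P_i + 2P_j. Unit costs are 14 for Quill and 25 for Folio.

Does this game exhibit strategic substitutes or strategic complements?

Quill's profit: π = (P_{Quill} − 14)(78 − 3P_{Quill} + 2P_{Folio}).
∂π/∂P_{Quill} = 120 − 6P_{Quill} + 2P_{Folio} = 0 ⇒ P_{Quill} = 20 + (1/3)P_{Folio}.
The best-response slope dP_{Quill}/dP_{Folio} = 1/3 > 0: the reaction function is upward-sloping, so the choices are strategic complements.

strategic complements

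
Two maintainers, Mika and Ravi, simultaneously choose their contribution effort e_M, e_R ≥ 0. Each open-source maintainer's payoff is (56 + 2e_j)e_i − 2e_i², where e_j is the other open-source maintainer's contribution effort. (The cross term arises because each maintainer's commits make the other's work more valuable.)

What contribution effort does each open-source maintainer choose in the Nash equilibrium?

28

Mika's payoff is (56 + 2e_R)e_M − 2e_M².
∂π/∂e_M = 56 + 2e_R − 4e_M = 0, so e_M = 14 + 0.5e_R.
Setting e_M = e_R in the reaction function: e_M = 14 + 0.5e_M, so e_M = 14 / 0.5 = 28.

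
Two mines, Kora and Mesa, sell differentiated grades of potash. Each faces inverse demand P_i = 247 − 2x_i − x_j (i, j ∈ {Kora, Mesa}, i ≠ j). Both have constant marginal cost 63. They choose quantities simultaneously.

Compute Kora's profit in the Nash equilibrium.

Mine Kora's profit: π = x_{Kora}(247 − 2x_{Kora} − x_{Mesa}) − 63x_{Kora}.
∂π/∂x_{Kora} = 184 − 4x_{Kora} − x_{Mesa} = 0 ⇒ x_{Kora} = 46 − 0.25x_{Mesa}.
By symmetry x_{Mesa} = x_{Kora}; substituting into the reaction function, 1.25x_{Kora} = 46 and x_{Kora} = 36.8.
P_{Kora} = 247 − 2·36.8 − 36.8 = 136.6.
Profit = (136.6 − 63)·36.8 = 2708.48.

2708.48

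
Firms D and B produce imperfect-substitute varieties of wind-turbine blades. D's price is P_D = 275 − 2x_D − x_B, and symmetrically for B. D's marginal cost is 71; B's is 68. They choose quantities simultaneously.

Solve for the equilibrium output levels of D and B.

Firm D's profit: π = x_D(275 − 2x_D − x_B) − 71x_D.
∂π/∂x_D = 204 − 4x_D − x_B = 0 ⇒ x_D = 51 − 0.25x_B.
Similarly x_B = 51.75 − 0.25x_D.
Plugging x_B into D's best response: x_D = 51 − 0.25(51.75 − 0.25x_D) ⇒ 0.9375x_D = 38.0625, so x_D = 40.6.
Then x_B = 51.75 − 0.25·40.6 = 41.6.

40.6, 41.6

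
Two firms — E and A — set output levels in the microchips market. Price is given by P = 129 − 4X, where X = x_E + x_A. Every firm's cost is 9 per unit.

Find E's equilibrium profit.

Firm E's profit: π = x_E(129 − 4(x_E + x_A)) − 9x_E.
∂π/∂x_E = 120 − 8x_E − 4x_A = 0, so x_E = 15 − 0.5x_A.
By symmetry x_A = x_E; substituting into the reaction function, 1.5x_E = 15 and x_E = 10.
Price P = 129 − 4·20 = 49.
E's profit: (49 − 9)·10 = 400.

400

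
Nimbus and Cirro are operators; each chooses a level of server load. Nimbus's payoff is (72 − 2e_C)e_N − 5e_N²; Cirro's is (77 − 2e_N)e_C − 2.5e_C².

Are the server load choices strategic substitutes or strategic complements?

Expanding Nimbus's payoff: 72e_N − 2e_Ce_N − 5e_N².
∂π/∂e_N = 72 − 2e_C − 10e_N = 0, so e_N = 7.2 − 0.2e_C.
The best-response slope de_N/de_C = −0.2 < 0: the reaction function is downward-sloping, so the choices are strategic substitutes.

strategic substitutes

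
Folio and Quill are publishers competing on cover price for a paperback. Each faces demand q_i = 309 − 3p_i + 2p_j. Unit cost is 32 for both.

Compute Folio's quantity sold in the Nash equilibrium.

207.75

Folio's profit: π = (p_{Folio} − 32)(309 − 3p_{Folio} + 2p_{Quill}).
∂π/∂p_{Folio} = 405 − 6p_{Folio} + 2p_{Quill} = 0 ⇒ p_{Folio} = 67.5 + (1/3)p_{Quill}.
Setting p_{Folio} = p_{Quill} in the reaction function: p_{Folio} = 67.5 + (1/3)p_{Folio}, so p_{Folio} = 67.5 / (2/3) = 101.25.
q_{Folio} = 309 − 3·101.25 + 2·101.25 = 207.75.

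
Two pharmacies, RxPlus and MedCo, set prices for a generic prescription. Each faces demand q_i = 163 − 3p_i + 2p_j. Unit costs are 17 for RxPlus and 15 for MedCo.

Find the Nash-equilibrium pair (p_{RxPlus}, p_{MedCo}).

53.125, 52.375

RxPlus's profit: π = (p_{RxPlus} − 17)(163 − 3p_{RxPlus} + 2p_{MedCo}).
∂π/∂p_{RxPlus} = 214 − 6p_{RxPlus} + 2p_{MedCo} = 0 ⇒ p_{RxPlus} = 107/3 + (1/3)p_{MedCo}.
Similarly p_{MedCo} = 104/3 + (1/3)p_{RxPlus}.
Solving the two reaction functions simultaneously: (1 − (1/3)(1/3))p_{RxPlus} = 107/3 + (1/3)·(104/3), so (8/9)p_{RxPlus} = 425/9 and p_{RxPlus} = 53.125.
Then p_{MedCo} = 104/3 + (1/3)·53.125 = 52.375.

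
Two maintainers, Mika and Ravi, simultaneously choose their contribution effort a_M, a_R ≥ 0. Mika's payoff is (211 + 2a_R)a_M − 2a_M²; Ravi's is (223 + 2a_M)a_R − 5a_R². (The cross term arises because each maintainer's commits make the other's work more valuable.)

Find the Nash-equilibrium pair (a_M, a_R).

71, 36.5

Expanding Mika's payoff: 211a_M + 2a_Ra_M − 2a_M².
∂π/∂a_M = 211 + 2a_R − 4a_M = 0, so a_M = 52.75 + 0.5a_R.
Likewise for Ravi: a_R = 22.3 + 0.2a_M.
Solving the two reaction functions simultaneously: (1 − (0.5)(0.2))a_M = 52.75 + 0.5·22.3, so 0.9a_M = 63.9 and a_M = 71.
Then a_R = 22.3 + 0.2·71 = 36.5.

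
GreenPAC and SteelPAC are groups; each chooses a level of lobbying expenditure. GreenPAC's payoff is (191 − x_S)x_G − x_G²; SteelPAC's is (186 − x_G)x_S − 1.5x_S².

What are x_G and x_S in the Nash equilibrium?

77.4, 36.2

Expanding GreenPAC's payoff: 191x_G − x_Sx_G − x_G².
∂π/∂x_G = 191 − x_S − 2x_G = 0, so x_G = 95.5 − 0.5x_S.
Likewise for SteelPAC: x_S = 62 − (1/3)x_G.
Solving the two reaction functions simultaneously: (1 − (−0.5)(−1/3))x_G = 95.5 − 0.5·62, so (5/6)x_G = 64.5 and x_G = 77.4.
Then x_S = 62 − (1/3)·77.4 = 36.2.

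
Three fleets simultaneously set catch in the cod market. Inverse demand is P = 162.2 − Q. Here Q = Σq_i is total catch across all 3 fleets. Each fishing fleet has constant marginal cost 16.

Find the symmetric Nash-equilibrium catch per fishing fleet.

A representative fishing fleet's profit is π_i = q_i(162.2 − Q) − 16q_i, with Q = q_i + Σ_{j≠i} q_j.
First-order condition: 146.2 − 2q_i − Σ_{j≠i} q_j = 0.
Imposing symmetry (q_j = q for all j) turns Σ_{j≠i} q_j into 2q, so 146.2 = 4q and q = 36.55.

36.55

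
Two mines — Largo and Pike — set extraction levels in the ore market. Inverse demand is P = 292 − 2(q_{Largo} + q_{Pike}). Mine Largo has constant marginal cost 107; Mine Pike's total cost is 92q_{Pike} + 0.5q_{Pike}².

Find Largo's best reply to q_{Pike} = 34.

29.25

Mine Largo's profit: π = q_{Largo}(292 − 2(q_{Largo} + q_{Pike})) − 107q_{Largo}.
∂π/∂q_{Largo} = 185 − 4q_{Largo} − 2q_{Pike} = 0, so q_{Largo} = 46.25 − 0.5q_{Pike}.
At q_{Pike} = 34: q_{Largo} = 46.25 − 0.5·34 = 29.25.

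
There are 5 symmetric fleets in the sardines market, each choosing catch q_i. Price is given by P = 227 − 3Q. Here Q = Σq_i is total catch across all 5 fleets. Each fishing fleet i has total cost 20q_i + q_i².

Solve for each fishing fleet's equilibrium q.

A representative fishing fleet's profit is π_i = q_i(227 − 3Q) − 20q_i − q_i², with Q = q_i + Σ_{j≠i} q_j.
First-order condition: 207 − 8q_i − 3Σ_{j≠i} q_j = 0.
Imposing symmetry (q_j = q for all j) turns Σ_{j≠i} q_j into 4q, so 207 = 20q and q = 10.35.

10.35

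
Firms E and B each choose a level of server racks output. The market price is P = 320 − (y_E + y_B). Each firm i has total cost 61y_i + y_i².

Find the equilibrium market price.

216.4

Firm E's profit: π = y_E(320 − (y_E + y_B)) − 61y_E − y_E².
∂π/∂y_E = 259 − 4y_E − y_B = 0, so y_E = 64.75 − 0.25y_B.
By symmetry y_B = y_E; substituting into the reaction function, 1.25y_E = 64.75 and y_E = 51.8.
Equilibrium price: P = 320 − 103.6 = 216.4.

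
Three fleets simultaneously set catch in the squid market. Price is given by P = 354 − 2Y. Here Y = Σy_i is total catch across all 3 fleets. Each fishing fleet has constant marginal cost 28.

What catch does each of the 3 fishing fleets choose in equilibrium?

40.75

A representative fishing fleet's profit is π_i = y_i(354 − 2Y) − 28y_i, with Y = y_i + Σ_{j≠i} y_j.
First-order condition: 326 − 4y_i − 2Σ_{j≠i} y_j = 0.
With identical fishing fleets, set every y_j = y: then 326 − 4y − 4y = 0, i.e. y = 326/8 = 40.75.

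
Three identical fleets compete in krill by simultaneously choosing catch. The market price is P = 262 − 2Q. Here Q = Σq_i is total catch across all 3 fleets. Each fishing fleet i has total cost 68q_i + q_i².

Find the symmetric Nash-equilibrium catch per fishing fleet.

19.4

A representative fishing fleet's profit is π_i = q_i(262 − 2Q) − 68q_i − q_i², with Q = q_i + Σ_{j≠i} q_j.
First-order condition: 194 − 6q_i − 2Σ_{j≠i} q_j = 0.
In a symmetric equilibrium every fishing fleet chooses the same q, so Σ_{j≠i} q_j = 2q. The condition becomes 194 − 10q = 0, giving q = 194/10 = 19.4.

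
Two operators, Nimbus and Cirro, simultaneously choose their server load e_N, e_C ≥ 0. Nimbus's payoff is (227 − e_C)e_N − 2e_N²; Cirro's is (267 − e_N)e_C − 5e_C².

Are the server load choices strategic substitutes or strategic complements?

Expanding Nimbus's payoff: 227e_N − e_Ce_N − 2e_N².
∂π/∂e_N = 227 − e_C − 4e_N = 0, so e_N = 56.75 − 0.25e_C.
The best-response slope de_N/de_C = −0.25 < 0: the reaction function is downward-sloping, so the choices are strategic substitutes.

strategic substitutes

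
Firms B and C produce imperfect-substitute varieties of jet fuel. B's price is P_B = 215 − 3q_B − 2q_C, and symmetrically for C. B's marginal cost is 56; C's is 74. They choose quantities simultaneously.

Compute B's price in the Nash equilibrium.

Firm B's profit: π = q_B(215 − 3q_B − 2q_C) − 56q_B.
∂π/∂q_B = 159 − 6q_B − 2q_C = 0 ⇒ q_B = 26.5 − (1/3)q_C.
Similarly q_C = 23.5 − (1/3)q_B.
Substituting the second reaction function into the first: q_B = 26.5 − (1/3)(23.5 − (1/3)q_B), which gives (8/9)q_B = 56/3 ⇒ q_B = 21.
Then q_C = 23.5 − (1/3)·21 = 16.5.
P_B = 215 − 3·21 − 2·16.5 = 119.

119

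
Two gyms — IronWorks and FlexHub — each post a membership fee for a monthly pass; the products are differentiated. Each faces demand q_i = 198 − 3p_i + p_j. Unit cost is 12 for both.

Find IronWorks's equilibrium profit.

IronWorks's profit: π = (p_{IronWorks} − 12)(198 − 3p_{IronWorks} + p_{FlexHub}).
∂π/∂p_{IronWorks} = 234 − 6p_{IronWorks} + p_{FlexHub} = 0 ⇒ p_{IronWorks} = 39 + (1/6)p_{FlexHub}.
By symmetry p_{FlexHub} = p_{IronWorks}; substituting into the reaction function, (5/6)p_{IronWorks} = 39 and p_{IronWorks} = 46.8.
q_{IronWorks} = 198 − 3·46.8 + 46.8 = 104.4.
Profit = (46.8 − 12)·104.4 = 3633.12.

3633.12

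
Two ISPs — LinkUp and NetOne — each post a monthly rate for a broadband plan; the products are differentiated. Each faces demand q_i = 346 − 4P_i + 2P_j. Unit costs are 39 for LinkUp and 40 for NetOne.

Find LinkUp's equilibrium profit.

LinkUp's profit: π = (P_{LinkUp} − 39)(346 − 4P_{LinkUp} + 2P_{NetOne}).
∂π/∂P_{LinkUp} = 502 − 8P_{LinkUp} + 2P_{NetOne} = 0 ⇒ P_{LinkUp} = 62.75 + 0.25P_{NetOne}.
Similarly P_{NetOne} = 63.25 + 0.25P_{LinkUp}.
Plugging P_{NetOne} into LinkUp's best response: P_{LinkUp} = 62.75 + 0.25(63.25 + 0.25P_{LinkUp}) ⇒ 0.9375P_{LinkUp} = 78.5625, so P_{LinkUp} = 83.8.
Then P_{NetOne} = 63.25 + 0.25·83.8 = 84.2.
q_{LinkUp} = 346 − 4·83.8 + 2·84.2 = 179.2.
Profit = (83.8 − 39)·179.2 = 8028.16.

8028.16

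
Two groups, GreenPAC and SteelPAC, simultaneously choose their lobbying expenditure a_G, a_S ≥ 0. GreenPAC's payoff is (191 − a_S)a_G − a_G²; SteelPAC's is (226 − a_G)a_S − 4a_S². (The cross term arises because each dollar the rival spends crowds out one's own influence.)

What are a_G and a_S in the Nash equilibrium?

86.8, 17.4

Expanding GreenPAC's payoff: 191a_G − a_Sa_G − a_G².
∂π/∂a_G = 191 − a_S − 2a_G = 0, so a_G = 95.5 − 0.5a_S.
Likewise for SteelPAC: a_S = 28.25 − 0.125a_G.
Plugging a_S into GreenPAC's best response: a_G = 95.5 − 0.5(28.25 − 0.125a_G) ⇒ 0.9375a_G = 81.375, so a_G = 86.8.
Then a_S = 28.25 − 0.125·86.8 = 17.4.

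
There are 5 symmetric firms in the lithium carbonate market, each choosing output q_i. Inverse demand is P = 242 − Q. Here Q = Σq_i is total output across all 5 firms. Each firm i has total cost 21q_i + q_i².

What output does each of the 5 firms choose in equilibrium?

27.625

A representative firm's profit is π_i = q_i(242 − Q) − 21q_i − q_i², with Q = q_i + Σ_{j≠i} q_j.
First-order condition: 221 − 4q_i − Σ_{j≠i} q_j = 0.
In a symmetric equilibrium every firm chooses the same q, so Σ_{j≠i} q_j = 4q. The condition becomes 221 − 8q = 0, giving q = 221/8 = 27.625.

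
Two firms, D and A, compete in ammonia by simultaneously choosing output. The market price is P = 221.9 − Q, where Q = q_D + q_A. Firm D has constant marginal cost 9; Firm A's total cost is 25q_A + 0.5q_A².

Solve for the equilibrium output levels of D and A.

Firm D's profit: π = q_D(221.9 − (q_D + q_A)) − 9q_D.
∂π/∂q_D = 212.9 − 2q_D − q_A = 0, so q_D = 106.45 − 0.5q_A.
For A: ∂π/∂q_A = 196.9 − 3q_A − q_D = 0 ⇒ q_A = 1969/30 − (1/3)q_D.
Plugging q_A into D's best response: q_D = 106.45 − 0.5(1969/30 − (1/3)q_D) ⇒ (5/6)q_D = 2209/30, so q_D = 88.36.
Then q_A = 1969/30 − (1/3)·88.36 = 36.18.

88.36, 36.18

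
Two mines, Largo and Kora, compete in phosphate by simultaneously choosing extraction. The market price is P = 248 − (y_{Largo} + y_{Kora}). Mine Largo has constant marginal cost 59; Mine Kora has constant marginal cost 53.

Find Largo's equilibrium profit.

3721

Mine Largo's profit: π = y_{Largo}(248 − (y_{Largo} + y_{Kora})) − 59y_{Largo}.
∂π/∂y_{Largo} = 189 − 2y_{Largo} − y_{Kora} = 0, so y_{Largo} = 94.5 − 0.5y_{Kora}.
By the same steps for Kora: y_{Kora} = 97.5 − 0.5y_{Largo}.
Plugging y_{Kora} into Largo's best response: y_{Largo} = 94.5 − 0.5(97.5 − 0.5y_{Largo}) ⇒ 0.75y_{Largo} = 45.75, so y_{Largo} = 61.
Then y_{Kora} = 97.5 − 0.5·61 = 67.
Price P = 248 − 128 = 120.
Largo's profit: (120 − 59)·61 = 3721.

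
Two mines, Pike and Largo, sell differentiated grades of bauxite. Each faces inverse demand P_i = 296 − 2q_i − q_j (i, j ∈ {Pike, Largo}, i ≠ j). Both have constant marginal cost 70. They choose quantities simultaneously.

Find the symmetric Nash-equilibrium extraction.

45.2

Mine Pike's profit: π = q_{Pike}(296 − 2q_{Pike} − q_{Largo}) − 70q_{Pike}.
∂π/∂q_{Pike} = 226 − 4q_{Pike} − q_{Largo} = 0 ⇒ q_{Pike} = 56.5 − 0.25q_{Largo}.
By symmetry q_{Largo} = q_{Pike}; substituting into the reaction function, 1.25q_{Pike} = 56.5 and q_{Pike} = 45.2.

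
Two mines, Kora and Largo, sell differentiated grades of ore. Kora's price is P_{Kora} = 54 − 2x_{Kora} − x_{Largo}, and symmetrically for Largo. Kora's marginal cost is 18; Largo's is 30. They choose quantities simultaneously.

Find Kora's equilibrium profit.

Mine Kora's profit: π = x_{Kora}(54 − 2x_{Kora} − x_{Largo}) − 18x_{Kora}.
∂π/∂x_{Kora} = 36 − 4x_{Kora} − x_{Largo} = 0 ⇒ x_{Kora} = 9 − 0.25x_{Largo}.
Similarly x_{Largo} = 6 − 0.25x_{Kora}.
Substituting the second reaction function into the first: x_{Kora} = 9 − 0.25(6 − 0.25x_{Kora}), which gives 0.9375x_{Kora} = 7.5 ⇒ x_{Kora} = 8.
Then x_{Largo} = 6 − 0.25·8 = 4.
P_{Kora} = 54 − 2·8 − 4 = 34.
Profit = (34 − 18)·8 = 128.

128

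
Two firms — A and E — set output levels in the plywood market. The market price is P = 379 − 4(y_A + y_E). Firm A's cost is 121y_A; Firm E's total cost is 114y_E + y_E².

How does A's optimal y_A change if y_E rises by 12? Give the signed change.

Firm A's profit: π = y_A(379 − 4(y_A + y_E)) − 121y_A.
∂π/∂y_A = 258 − 8y_A − 4y_E = 0, so y_A = 32.25 − 0.5y_E.
The reaction-function slope is −0.5, so a 12-unit rise in y_E moves y_A by −0.5 × 12 = −6. A's best response falls — the actions are strategic substitutes.

-6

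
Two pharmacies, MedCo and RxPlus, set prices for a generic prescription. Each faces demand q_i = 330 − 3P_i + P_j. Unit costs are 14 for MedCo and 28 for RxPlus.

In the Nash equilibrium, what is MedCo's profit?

11383.68

MedCo's profit: π = (P_{MedCo} − 14)(330 − 3P_{MedCo} + P_{RxPlus}).
∂π/∂P_{MedCo} = 372 − 6P_{MedCo} + P_{RxPlus} = 0 ⇒ P_{MedCo} = 62 + (1/6)P_{RxPlus}.
Similarly P_{RxPlus} = 69 + (1/6)P_{MedCo}.
Solving the two reaction functions simultaneously: (1 − (1/6)(1/6))P_{MedCo} = 62 + (1/6)·69, so (35/36)P_{MedCo} = 73.5 and P_{MedCo} = 75.6.
Then P_{RxPlus} = 69 + (1/6)·75.6 = 81.6.
q_{MedCo} = 330 − 3·75.6 + 81.6 = 184.8.
Profit = (75.6 − 14)·184.8 = 11383.68.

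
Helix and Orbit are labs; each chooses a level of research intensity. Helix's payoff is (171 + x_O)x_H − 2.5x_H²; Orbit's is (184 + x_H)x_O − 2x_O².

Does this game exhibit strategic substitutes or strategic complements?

Expanding Helix's payoff: 171x_H + x_Ox_H − 2.5x_H².
∂π/∂x_H = 171 + x_O − 5x_H = 0, so x_H = 34.2 + 0.2x_O.
The best-response slope dx_H/dx_O = 0.2 > 0: the reaction function is upward-sloping, so the choices are strategic complements.

strategic complements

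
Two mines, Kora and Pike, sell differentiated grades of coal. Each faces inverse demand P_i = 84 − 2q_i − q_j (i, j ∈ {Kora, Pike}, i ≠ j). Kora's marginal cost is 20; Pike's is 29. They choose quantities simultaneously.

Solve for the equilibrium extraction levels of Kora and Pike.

13.4, 10.4

Mine Kora's profit: π = q_{Kora}(84 − 2q_{Kora} − q_{Pike}) − 20q_{Kora}.
∂π/∂q_{Kora} = 64 − 4q_{Kora} − q_{Pike} = 0 ⇒ q_{Kora} = 16 − 0.25q_{Pike}.
Similarly q_{Pike} = 13.75 − 0.25q_{Kora}.
Solving the two reaction functions simultaneously: (1 − (−0.25)(−0.25))q_{Kora} = 16 − 0.25·13.75, so 0.9375q_{Kora} = 12.5625 and q_{Kora} = 13.4.
Then q_{Pike} = 13.75 − 0.25·13.4 = 10.4.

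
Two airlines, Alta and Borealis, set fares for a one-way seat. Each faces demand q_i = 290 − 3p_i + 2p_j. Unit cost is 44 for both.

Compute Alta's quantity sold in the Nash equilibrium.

Alta's profit: π = (p_{Alta} − 44)(290 − 3p_{Alta} + 2p_{Borealis}).
∂π/∂p_{Alta} = 422 − 6p_{Alta} + 2p_{Borealis} = 0 ⇒ p_{Alta} = 211/3 + (1/3)p_{Borealis}.
Setting p_{Alta} = p_{Borealis} in the reaction function: p_{Alta} = 211/3 + (1/3)p_{Alta}, so p_{Alta} = (211/3) / (2/3) = 105.5.
q_{Alta} = 290 − 3·105.5 + 2·105.5 = 184.5.

184.5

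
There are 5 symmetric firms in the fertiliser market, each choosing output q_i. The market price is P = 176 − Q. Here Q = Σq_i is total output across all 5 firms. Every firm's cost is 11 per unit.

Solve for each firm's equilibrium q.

27.5

A representative firm's profit is π_i = q_i(176 − Q) − 11q_i, with Q = q_i + Σ_{j≠i} q_j.
First-order condition: 165 − 2q_i − Σ_{j≠i} q_j = 0.
With identical firms, set every q_j = q: then 165 − 2q − 4q = 0, i.e. q = 165/6 = 27.5.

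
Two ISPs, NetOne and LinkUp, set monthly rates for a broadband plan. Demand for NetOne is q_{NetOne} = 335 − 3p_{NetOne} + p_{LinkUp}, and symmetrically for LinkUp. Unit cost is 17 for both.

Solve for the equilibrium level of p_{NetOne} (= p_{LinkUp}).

NetOne's profit: π = (p_{NetOne} − 17)(335 − 3p_{NetOne} + p_{LinkUp}).
∂π/∂p_{NetOne} = 386 − 6p_{NetOne} + p_{LinkUp} = 0 ⇒ p_{NetOne} = 193/3 + (1/6)p_{LinkUp}.
The game is symmetric, so in equilibrium p_{LinkUp} = p_{NetOne}: the reaction function gives (5/6)p_{NetOne} = 193/3, hence p_{NetOne} = 77.2.

77.2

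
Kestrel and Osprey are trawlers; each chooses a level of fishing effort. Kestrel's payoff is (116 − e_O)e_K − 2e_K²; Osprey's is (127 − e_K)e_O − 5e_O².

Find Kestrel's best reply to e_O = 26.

22.5

Expanding Kestrel's payoff: 116e_K − e_Oe_K − 2e_K².
∂π/∂e_K = 116 − e_O − 4e_K = 0, so e_K = 29 − 0.25e_O.
At e_O = 26: e_K = 29 − 0.25·26 = 22.5.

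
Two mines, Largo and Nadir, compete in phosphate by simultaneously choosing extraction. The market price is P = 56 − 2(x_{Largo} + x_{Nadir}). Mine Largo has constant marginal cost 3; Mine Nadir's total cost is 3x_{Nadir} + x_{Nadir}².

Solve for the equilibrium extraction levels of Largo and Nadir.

Mine Largo's profit: π = x_{Largo}(56 − 2(x_{Largo} + x_{Nadir})) − 3x_{Largo}.
∂π/∂x_{Largo} = 53 − 4x_{Largo} − 2x_{Nadir} = 0, so x_{Largo} = 13.25 − 0.5x_{Nadir}.
For Nadir: ∂π/∂x_{Nadir} = 53 − 6x_{Nadir} − 2x_{Largo} = 0 ⇒ x_{Nadir} = 53/6 − (1/3)x_{Largo}.
Substituting the second reaction function into the first: x_{Largo} = 13.25 − 0.5(53/6 − (1/3)x_{Largo}), which gives (5/6)x_{Largo} = 53/6 ⇒ x_{Largo} = 10.6.
Then x_{Nadir} = 53/6 − (1/3)·10.6 = 5.3.

10.6, 5.3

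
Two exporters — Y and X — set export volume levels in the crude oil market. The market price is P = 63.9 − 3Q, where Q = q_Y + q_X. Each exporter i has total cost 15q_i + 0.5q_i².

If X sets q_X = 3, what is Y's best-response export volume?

Exporter Y's profit: π = q_Y(63.9 − 3(q_Y + q_X)) − 15q_Y − 0.5q_Y².
∂π/∂q_Y = 48.9 − 7q_Y − 3q_X = 0, so q_Y = 489/70 − (3/7)q_X.
At q_X = 3: q_Y = 489/70 − (3/7)·3 = 5.7.

5.7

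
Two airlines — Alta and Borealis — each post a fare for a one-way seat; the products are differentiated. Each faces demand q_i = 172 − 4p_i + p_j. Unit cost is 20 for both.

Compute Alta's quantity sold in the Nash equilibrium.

64

Alta's profit: π = (p_{Alta} − 20)(172 − 4p_{Alta} + p_{Borealis}).
∂π/∂p_{Alta} = 252 − 8p_{Alta} + p_{Borealis} = 0 ⇒ p_{Alta} = 31.5 + 0.125p_{Borealis}.
Setting p_{Alta} = p_{Borealis} in the reaction function: p_{Alta} = 31.5 + 0.125p_{Alta}, so p_{Alta} = 31.5 / 0.875 = 36.
q_{Alta} = 172 − 4·36 + 36 = 64.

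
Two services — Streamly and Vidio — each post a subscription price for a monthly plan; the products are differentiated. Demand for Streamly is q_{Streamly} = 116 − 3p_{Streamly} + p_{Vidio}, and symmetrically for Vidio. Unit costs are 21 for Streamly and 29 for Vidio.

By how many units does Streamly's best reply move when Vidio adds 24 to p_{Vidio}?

4

Streamly's profit: π = (p_{Streamly} − 21)(116 − 3p_{Streamly} + p_{Vidio}).
∂π/∂p_{Streamly} = 179 − 6p_{Streamly} + p_{Vidio} = 0 ⇒ p_{Streamly} = 179/6 + (1/6)p_{Vidio}.
The reaction-function slope is 1/6, so a 24-unit rise in p_{Vidio} moves p_{Streamly} by 1/6 × 24 = 4. Streamly's best response rises — the actions are strategic complements.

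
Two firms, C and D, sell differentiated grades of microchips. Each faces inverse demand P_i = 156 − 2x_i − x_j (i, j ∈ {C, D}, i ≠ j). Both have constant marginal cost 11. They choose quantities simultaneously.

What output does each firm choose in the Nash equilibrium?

29

Firm C's profit: π = x_C(156 − 2x_C − x_D) − 11x_C.
∂π/∂x_C = 145 − 4x_C − x_D = 0 ⇒ x_C = 36.25 − 0.25x_D.
The game is symmetric, so in equilibrium x_D = x_C: the reaction function gives 1.25x_C = 36.25, hence x_C = 29.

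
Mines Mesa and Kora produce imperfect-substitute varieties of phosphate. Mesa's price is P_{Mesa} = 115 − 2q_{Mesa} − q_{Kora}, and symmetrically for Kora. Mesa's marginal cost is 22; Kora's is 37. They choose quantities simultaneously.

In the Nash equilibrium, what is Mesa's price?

Mine Mesa's profit: π = q_{Mesa}(115 − 2q_{Mesa} − q_{Kora}) − 22q_{Mesa}.
∂π/∂q_{Mesa} = 93 − 4q_{Mesa} − q_{Kora} = 0 ⇒ q_{Mesa} = 23.25 − 0.25q_{Kora}.
Similarly q_{Kora} = 19.5 − 0.25q_{Mesa}.
Substituting the second reaction function into the first: q_{Mesa} = 23.25 − 0.25(19.5 − 0.25q_{Mesa}), which gives 0.9375q_{Mesa} = 18.375 ⇒ q_{Mesa} = 19.6.
Then q_{Kora} = 19.5 − 0.25·19.6 = 14.6.
P_{Mesa} = 115 − 2·19.6 − 14.6 = 61.2.

61.2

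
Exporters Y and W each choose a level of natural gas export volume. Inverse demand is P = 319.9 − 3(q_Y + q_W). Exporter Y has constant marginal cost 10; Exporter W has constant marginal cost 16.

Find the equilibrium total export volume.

Exporter Y's profit: π = q_Y(319.9 − 3(q_Y + q_W)) − 10q_Y.
∂π/∂q_Y = 309.9 − 6q_Y − 3q_W = 0, so q_Y = 51.65 − 0.5q_W.
By the same steps for W: q_W = 50.65 − 0.5q_Y.
Solving the two reaction functions simultaneously: (1 − (−0.5)(−0.5))q_Y = 51.65 − 0.5·50.65, so 0.75q_Y = 26.325 and q_Y = 35.1.
Then q_W = 50.65 − 0.5·35.1 = 33.1.
Total export volume: 35.1 + 33.1 = 68.2.

68.2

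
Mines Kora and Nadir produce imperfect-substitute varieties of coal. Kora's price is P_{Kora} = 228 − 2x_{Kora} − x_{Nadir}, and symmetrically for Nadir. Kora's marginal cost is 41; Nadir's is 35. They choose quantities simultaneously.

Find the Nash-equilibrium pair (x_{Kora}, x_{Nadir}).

37, 39

Mine Kora's profit: π = x_{Kora}(228 − 2x_{Kora} − x_{Nadir}) − 41x_{Kora}.
∂π/∂x_{Kora} = 187 − 4x_{Kora} − x_{Nadir} = 0 ⇒ x_{Kora} = 46.75 − 0.25x_{Nadir}.
Similarly x_{Nadir} = 48.25 − 0.25x_{Kora}.
Solving the two reaction functions simultaneously: (1 − (−0.25)(−0.25))x_{Kora} = 46.75 − 0.25·48.25, so 0.9375x_{Kora} = 34.6875 and x_{Kora} = 37.
Then x_{Nadir} = 48.25 − 0.25·37 = 39.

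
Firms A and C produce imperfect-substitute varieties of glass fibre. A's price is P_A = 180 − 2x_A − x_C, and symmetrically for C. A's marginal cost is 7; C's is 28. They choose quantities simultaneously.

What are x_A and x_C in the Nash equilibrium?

36, 29

Firm A's profit: π = x_A(180 − 2x_A − x_C) − 7x_A.
∂π/∂x_A = 173 − 4x_A − x_C = 0 ⇒ x_A = 43.25 − 0.25x_C.
Similarly x_C = 38 − 0.25x_A.
Solving the two reaction functions simultaneously: (1 − (−0.25)(−0.25))x_A = 43.25 − 0.25·38, so 0.9375x_A = 33.75 and x_A = 36.
Then x_C = 38 − 0.25·36 = 29.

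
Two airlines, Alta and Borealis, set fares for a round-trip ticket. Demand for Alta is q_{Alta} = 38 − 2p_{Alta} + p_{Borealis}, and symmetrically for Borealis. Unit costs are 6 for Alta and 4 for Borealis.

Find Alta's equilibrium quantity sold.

Alta's profit: π = (p_{Alta} − 6)(38 − 2p_{Alta} + p_{Borealis}).
∂π/∂p_{Alta} = 50 − 4p_{Alta} + p_{Borealis} = 0 ⇒ p_{Alta} = 12.5 + 0.25p_{Borealis}.
Similarly p_{Borealis} = 11.5 + 0.25p_{Alta}.
Plugging p_{Borealis} into Alta's best response: p_{Alta} = 12.5 + 0.25(11.5 + 0.25p_{Alta}) ⇒ 0.9375p_{Alta} = 15.375, so p_{Alta} = 16.4.
Then p_{Borealis} = 11.5 + 0.25·16.4 = 15.6.
q_{Alta} = 38 − 2·16.4 + 15.6 = 20.8.

20.8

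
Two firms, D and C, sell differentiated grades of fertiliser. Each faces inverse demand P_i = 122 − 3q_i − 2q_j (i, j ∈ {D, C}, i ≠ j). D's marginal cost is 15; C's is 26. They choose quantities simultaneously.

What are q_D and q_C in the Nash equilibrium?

14.0625, 11.3125

Firm D's profit: π = q_D(122 − 3q_D − 2q_C) − 15q_D.
∂π/∂q_D = 107 − 6q_D − 2q_C = 0 ⇒ q_D = 107/6 − (1/3)q_C.
Similarly q_C = 16 − (1/3)q_D.
Plugging q_C into D's best response: q_D = 107/6 − (1/3)(16 − (1/3)q_D) ⇒ (8/9)q_D = 12.5, so q_D = 14.0625.
Then q_C = 16 − (1/3)·14.0625 = 11.3125.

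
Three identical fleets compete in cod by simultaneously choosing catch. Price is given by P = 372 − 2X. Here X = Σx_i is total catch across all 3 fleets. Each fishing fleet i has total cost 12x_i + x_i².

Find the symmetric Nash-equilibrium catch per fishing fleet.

A representative fishing fleet's profit is π_i = x_i(372 − 2X) − 12x_i − x_i², with X = x_i + Σ_{j≠i} x_j.
First-order condition: 360 − 6x_i − 2Σ_{j≠i} x_j = 0.
Imposing symmetry (x_j = x for all j) turns Σ_{j≠i} x_j into 2x, so 360 = 10x and x = 36.

36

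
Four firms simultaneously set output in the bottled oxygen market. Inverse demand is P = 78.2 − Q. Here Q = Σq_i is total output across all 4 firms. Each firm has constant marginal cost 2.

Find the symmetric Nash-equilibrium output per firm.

A representative firm's profit is π_i = q_i(78.2 − Q) − 2q_i, with Q = q_i + Σ_{j≠i} q_j.
First-order condition: 76.2 − 2q_i − Σ_{j≠i} q_j = 0.
In a symmetric equilibrium every firm chooses the same q, so Σ_{j≠i} q_j = 3q. The condition becomes 76.2 − 5q = 0, giving q = 76.2/5 = 15.24.

15.24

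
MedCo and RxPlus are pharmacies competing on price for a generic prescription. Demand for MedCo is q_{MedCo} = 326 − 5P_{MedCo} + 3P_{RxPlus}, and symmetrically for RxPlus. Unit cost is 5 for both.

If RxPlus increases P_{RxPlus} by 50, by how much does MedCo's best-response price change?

15

MedCo's profit: π = (P_{MedCo} − 5)(326 − 5P_{MedCo} + 3P_{RxPlus}).
∂π/∂P_{MedCo} = 351 − 10P_{MedCo} + 3P_{RxPlus} = 0 ⇒ P_{MedCo} = 35.1 + 0.3P_{RxPlus}.
The reaction-function slope is 0.3, so a 50-unit rise in P_{RxPlus} moves P_{MedCo} by 0.3 × 50 = 15. MedCo's best response rises — the actions are strategic complements.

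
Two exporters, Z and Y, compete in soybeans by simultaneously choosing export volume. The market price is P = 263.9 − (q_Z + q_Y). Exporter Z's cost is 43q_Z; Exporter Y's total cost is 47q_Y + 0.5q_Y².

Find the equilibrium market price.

132.16

Exporter Z's profit: π = q_Z(263.9 − (q_Z + q_Y)) − 43q_Z.
∂π/∂q_Z = 220.9 − 2q_Z − q_Y = 0, so q_Z = 110.45 − 0.5q_Y.
For Y: ∂π/∂q_Y = 216.9 − 3q_Y − q_Z = 0 ⇒ q_Y = 72.3 − (1/3)q_Z.
Plugging q_Y into Z's best response: q_Z = 110.45 − 0.5(72.3 − (1/3)q_Z) ⇒ (5/6)q_Z = 74.3, so q_Z = 89.16.
Then q_Y = 72.3 − (1/3)·89.16 = 42.58.
Equilibrium price: P = 263.9 − 131.74 = 132.16.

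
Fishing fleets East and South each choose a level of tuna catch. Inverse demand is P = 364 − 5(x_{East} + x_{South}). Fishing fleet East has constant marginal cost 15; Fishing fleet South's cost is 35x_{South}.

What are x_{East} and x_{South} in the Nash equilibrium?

24.6, 20.6

Fishing fleet East's profit: π = x_{East}(364 − 5(x_{East} + x_{South})) − 15x_{East}.
∂π/∂x_{East} = 349 − 10x_{East} − 5x_{South} = 0, so x_{East} = 34.9 − 0.5x_{South}.
By the same steps for South: x_{South} = 32.9 − 0.5x_{East}.
Solving the two reaction functions simultaneously: (1 − (−0.5)(−0.5))x_{East} = 34.9 − 0.5·32.9, so 0.75x_{East} = 18.45 and x_{East} = 24.6.
Then x_{South} = 32.9 − 0.5·24.6 = 20.6.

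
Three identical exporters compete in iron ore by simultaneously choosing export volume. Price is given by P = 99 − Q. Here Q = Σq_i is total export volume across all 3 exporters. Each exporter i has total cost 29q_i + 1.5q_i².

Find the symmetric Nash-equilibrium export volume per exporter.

10

A representative exporter's profit is π_i = q_i(99 − Q) − 29q_i − 1.5q_i², with Q = q_i + Σ_{j≠i} q_j.
First-order condition: 70 − 5q_i − Σ_{j≠i} q_j = 0.
With identical exporters, set every q_j = q: then 70 − 5q − 2q = 0, i.e. q = 70/7 = 10.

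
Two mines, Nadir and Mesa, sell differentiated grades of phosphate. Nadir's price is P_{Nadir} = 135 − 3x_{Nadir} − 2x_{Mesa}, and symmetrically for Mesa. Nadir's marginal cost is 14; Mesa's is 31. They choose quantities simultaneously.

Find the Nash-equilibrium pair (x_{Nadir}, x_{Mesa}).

16.1875, 11.9375

Mine Nadir's profit: π = x_{Nadir}(135 − 3x_{Nadir} − 2x_{Mesa}) − 14x_{Nadir}.
∂π/∂x_{Nadir} = 121 − 6x_{Nadir} − 2x_{Mesa} = 0 ⇒ x_{Nadir} = 121/6 − (1/3)x_{Mesa}.
Similarly x_{Mesa} = 52/3 − (1/3)x_{Nadir}.
Solving the two reaction functions simultaneously: (1 − (−1/3)(−1/3))x_{Nadir} = 121/6 − (1/3)·(52/3), so (8/9)x_{Nadir} = 259/18 and x_{Nadir} = 16.1875.
Then x_{Mesa} = 52/3 − (1/3)·16.1875 = 11.9375.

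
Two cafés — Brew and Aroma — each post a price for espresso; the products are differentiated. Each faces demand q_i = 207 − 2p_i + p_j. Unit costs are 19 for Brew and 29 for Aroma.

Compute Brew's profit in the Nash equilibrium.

8192

Brew's profit: π = (p_{Brew} − 19)(207 − 2p_{Brew} + p_{Aroma}).
∂π/∂p_{Brew} = 245 − 4p_{Brew} + p_{Aroma} = 0 ⇒ p_{Brew} = 61.25 + 0.25p_{Aroma}.
Similarly p_{Aroma} = 66.25 + 0.25p_{Brew}.
Substituting the second reaction function into the first: p_{Brew} = 61.25 + 0.25(66.25 + 0.25p_{Brew}), which gives 0.9375p_{Brew} = 77.8125 ⇒ p_{Brew} = 83.
Then p_{Aroma} = 66.25 + 0.25·83 = 87.
q_{Brew} = 207 − 2·83 + 87 = 128.
Profit = (83 − 19)·128 = 8192.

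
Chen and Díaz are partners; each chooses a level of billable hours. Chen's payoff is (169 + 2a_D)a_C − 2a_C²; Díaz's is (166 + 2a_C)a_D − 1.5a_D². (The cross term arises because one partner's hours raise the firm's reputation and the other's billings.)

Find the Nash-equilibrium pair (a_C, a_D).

Expanding Chen's payoff: 169a_C + 2a_Da_C − 2a_C².
∂π/∂a_C = 169 + 2a_D − 4a_C = 0, so a_C = 42.25 + 0.5a_D.
Likewise for Díaz: a_D = 166/3 + (2/3)a_C.
Substituting the second reaction function into the first: a_C = 42.25 + 0.5(166/3 + (2/3)a_C), which gives (2/3)a_C = 839/12 ⇒ a_C = 104.875.
Then a_D = 166/3 + (2/3)·104.875 = 125.25.

104.875, 125.25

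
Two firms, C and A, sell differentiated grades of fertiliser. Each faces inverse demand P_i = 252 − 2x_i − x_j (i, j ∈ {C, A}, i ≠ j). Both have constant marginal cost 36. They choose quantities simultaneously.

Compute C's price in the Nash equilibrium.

Firm C's profit: π = x_C(252 − 2x_C − x_A) − 36x_C.
∂π/∂x_C = 216 − 4x_C − x_A = 0 ⇒ x_C = 54 − 0.25x_A.
By symmetry x_A = x_C; substituting into the reaction function, 1.25x_C = 54 and x_C = 43.2.
P_C = 252 − 2·43.2 − 43.2 = 122.4.

122.4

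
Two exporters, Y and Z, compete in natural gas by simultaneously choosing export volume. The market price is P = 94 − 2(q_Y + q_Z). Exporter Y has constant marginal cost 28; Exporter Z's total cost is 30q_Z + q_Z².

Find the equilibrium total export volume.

19.6

Exporter Y's profit: π = q_Y(94 − 2(q_Y + q_Z)) − 28q_Y.
∂π/∂q_Y = 66 − 4q_Y − 2q_Z = 0, so q_Y = 16.5 − 0.5q_Z.
For Z: ∂π/∂q_Z = 64 − 6q_Z − 2q_Y = 0 ⇒ q_Z = 32/3 − (1/3)q_Y.
Substituting the second reaction function into the first: q_Y = 16.5 − 0.5(32/3 − (1/3)q_Y), which gives (5/6)q_Y = 67/6 ⇒ q_Y = 13.4.
Then q_Z = 32/3 − (1/3)·13.4 = 6.2.
Total export volume: 13.4 + 6.2 = 19.6.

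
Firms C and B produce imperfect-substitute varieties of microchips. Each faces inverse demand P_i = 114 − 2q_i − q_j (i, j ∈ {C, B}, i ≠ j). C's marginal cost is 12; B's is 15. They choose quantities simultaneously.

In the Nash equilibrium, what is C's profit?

Firm C's profit: π = q_C(114 − 2q_C − q_B) − 12q_C.
∂π/∂q_C = 102 − 4q_C − q_B = 0 ⇒ q_C = 25.5 − 0.25q_B.
Similarly q_B = 24.75 − 0.25q_C.
Solving the two reaction functions simultaneously: (1 − (−0.25)(−0.25))q_C = 25.5 − 0.25·24.75, so 0.9375q_C = 19.3125 and q_C = 20.6.
Then q_B = 24.75 − 0.25·20.6 = 19.6.
P_C = 114 − 2·20.6 − 19.6 = 53.2.
Profit = (53.2 − 12)·20.6 = 848.72.

848.72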